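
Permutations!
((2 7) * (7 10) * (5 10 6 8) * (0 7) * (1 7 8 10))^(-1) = ((0 8 5 1 7 2 6 10))^(-1) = (0 10 6 2 7 1 5 8)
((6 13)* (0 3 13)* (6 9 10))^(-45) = ((0 3 13 9 10 6))^(-45) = (0 9)(3 10)(6 13)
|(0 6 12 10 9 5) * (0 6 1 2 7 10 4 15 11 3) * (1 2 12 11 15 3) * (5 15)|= 13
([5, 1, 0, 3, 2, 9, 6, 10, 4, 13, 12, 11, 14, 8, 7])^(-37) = (0 4 13 5 2 8 9)(7 14 12 10)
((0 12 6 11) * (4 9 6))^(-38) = (0 6 4)(9 12 11)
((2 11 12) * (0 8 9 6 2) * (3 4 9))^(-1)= ((0 8 3 4 9 6 2 11 12))^(-1)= (0 12 11 2 6 9 4 3 8)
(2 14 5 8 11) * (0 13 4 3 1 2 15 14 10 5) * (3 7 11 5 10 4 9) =(0 13 9 3 1 2 4 7 11 15 14)(5 8) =[13, 2, 4, 1, 7, 8, 6, 11, 5, 3, 10, 15, 12, 9, 0, 14]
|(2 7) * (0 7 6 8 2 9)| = 3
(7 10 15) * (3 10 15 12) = (3 10 12)(7 15) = [0, 1, 2, 10, 4, 5, 6, 15, 8, 9, 12, 11, 3, 13, 14, 7]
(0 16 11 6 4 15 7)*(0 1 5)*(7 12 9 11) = (0 16 7 1 5)(4 15 12 9 11 6) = [16, 5, 2, 3, 15, 0, 4, 1, 8, 11, 10, 6, 9, 13, 14, 12, 7]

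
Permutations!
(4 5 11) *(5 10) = (4 10 5 11) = [0, 1, 2, 3, 10, 11, 6, 7, 8, 9, 5, 4]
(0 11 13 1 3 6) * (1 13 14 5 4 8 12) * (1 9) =(0 11 14 5 4 8 12 9 1 3 6) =[11, 3, 2, 6, 8, 4, 0, 7, 12, 1, 10, 14, 9, 13, 5]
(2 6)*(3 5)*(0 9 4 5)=(0 9 4 5 3)(2 6)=[9, 1, 6, 0, 5, 3, 2, 7, 8, 4]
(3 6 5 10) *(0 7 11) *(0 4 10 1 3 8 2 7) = (1 3 6 5)(2 7 11 4 10 8) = [0, 3, 7, 6, 10, 1, 5, 11, 2, 9, 8, 4]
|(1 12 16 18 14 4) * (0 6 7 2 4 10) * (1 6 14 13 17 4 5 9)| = |(0 14 10)(1 12 16 18 13 17 4 6 7 2 5 9)| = 12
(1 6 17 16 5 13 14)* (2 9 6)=(1 2 9 6 17 16 5 13 14)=[0, 2, 9, 3, 4, 13, 17, 7, 8, 6, 10, 11, 12, 14, 1, 15, 5, 16]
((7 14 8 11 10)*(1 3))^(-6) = ((1 3)(7 14 8 11 10))^(-6) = (7 10 11 8 14)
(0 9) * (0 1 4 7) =(0 9 1 4 7) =[9, 4, 2, 3, 7, 5, 6, 0, 8, 1]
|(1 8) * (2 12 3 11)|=|(1 8)(2 12 3 11)|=4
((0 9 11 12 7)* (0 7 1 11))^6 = ((0 9)(1 11 12))^6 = (12)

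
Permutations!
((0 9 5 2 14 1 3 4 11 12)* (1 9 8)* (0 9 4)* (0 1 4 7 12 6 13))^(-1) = ((0 8 4 11 6 13)(1 3)(2 14 7 12 9 5))^(-1) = (0 13 6 11 4 8)(1 3)(2 5 9 12 7 14)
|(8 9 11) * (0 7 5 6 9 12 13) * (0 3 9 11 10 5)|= 18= |(0 7)(3 9 10 5 6 11 8 12 13)|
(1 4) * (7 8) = [0, 4, 2, 3, 1, 5, 6, 8, 7] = (1 4)(7 8)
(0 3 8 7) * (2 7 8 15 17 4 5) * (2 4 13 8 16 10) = (0 3 15 17 13 8 16 10 2 7)(4 5) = [3, 1, 7, 15, 5, 4, 6, 0, 16, 9, 2, 11, 12, 8, 14, 17, 10, 13]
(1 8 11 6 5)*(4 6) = (1 8 11 4 6 5) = [0, 8, 2, 3, 6, 1, 5, 7, 11, 9, 10, 4]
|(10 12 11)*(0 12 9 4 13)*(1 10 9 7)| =6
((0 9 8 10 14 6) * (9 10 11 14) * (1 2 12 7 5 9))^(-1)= ((0 10 1 2 12 7 5 9 8 11 14 6))^(-1)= (0 6 14 11 8 9 5 7 12 2 1 10)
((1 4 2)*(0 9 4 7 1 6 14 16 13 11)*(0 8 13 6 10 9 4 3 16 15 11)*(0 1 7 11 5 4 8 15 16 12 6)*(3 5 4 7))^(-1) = (0 16 14 6 12 3 7 5 9 10 2 4 15 11 1 13 8)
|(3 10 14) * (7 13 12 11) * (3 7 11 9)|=|(3 10 14 7 13 12 9)|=7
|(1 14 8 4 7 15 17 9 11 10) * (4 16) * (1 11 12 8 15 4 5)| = |(1 14 15 17 9 12 8 16 5)(4 7)(10 11)| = 18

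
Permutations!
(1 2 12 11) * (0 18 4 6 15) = (0 18 4 6 15)(1 2 12 11) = [18, 2, 12, 3, 6, 5, 15, 7, 8, 9, 10, 1, 11, 13, 14, 0, 16, 17, 4]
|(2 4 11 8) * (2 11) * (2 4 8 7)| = |(2 8 11 7)| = 4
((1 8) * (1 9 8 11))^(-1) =((1 11)(8 9))^(-1) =(1 11)(8 9)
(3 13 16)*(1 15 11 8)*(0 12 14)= (0 12 14)(1 15 11 8)(3 13 16)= [12, 15, 2, 13, 4, 5, 6, 7, 1, 9, 10, 8, 14, 16, 0, 11, 3]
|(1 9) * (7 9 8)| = |(1 8 7 9)| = 4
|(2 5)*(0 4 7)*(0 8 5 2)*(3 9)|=10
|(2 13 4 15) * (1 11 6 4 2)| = 10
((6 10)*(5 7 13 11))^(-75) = (5 7 13 11)(6 10)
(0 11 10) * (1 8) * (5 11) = (0 5 11 10)(1 8) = [5, 8, 2, 3, 4, 11, 6, 7, 1, 9, 0, 10]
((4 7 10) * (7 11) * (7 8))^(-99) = (4 11 8 7 10)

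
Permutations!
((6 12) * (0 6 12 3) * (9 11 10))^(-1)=((12)(0 6 3)(9 11 10))^(-1)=(12)(0 3 6)(9 10 11)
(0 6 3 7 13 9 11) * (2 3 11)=(0 6 11)(2 3 7 13 9)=[6, 1, 3, 7, 4, 5, 11, 13, 8, 2, 10, 0, 12, 9]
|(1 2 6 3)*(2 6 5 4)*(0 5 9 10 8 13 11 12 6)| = |(0 5 4 2 9 10 8 13 11 12 6 3 1)| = 13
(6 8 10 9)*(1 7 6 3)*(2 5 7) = (1 2 5 7 6 8 10 9 3) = [0, 2, 5, 1, 4, 7, 8, 6, 10, 3, 9]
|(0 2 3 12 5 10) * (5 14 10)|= 6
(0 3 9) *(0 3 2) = (0 2)(3 9) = [2, 1, 0, 9, 4, 5, 6, 7, 8, 3]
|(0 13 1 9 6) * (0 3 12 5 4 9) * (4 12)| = |(0 13 1)(3 4 9 6)(5 12)| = 12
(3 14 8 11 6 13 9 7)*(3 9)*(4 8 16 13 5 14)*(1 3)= [0, 3, 2, 4, 8, 14, 5, 9, 11, 7, 10, 6, 12, 1, 16, 15, 13]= (1 3 4 8 11 6 5 14 16 13)(7 9)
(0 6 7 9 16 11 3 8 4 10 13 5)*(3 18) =(0 6 7 9 16 11 18 3 8 4 10 13 5) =[6, 1, 2, 8, 10, 0, 7, 9, 4, 16, 13, 18, 12, 5, 14, 15, 11, 17, 3]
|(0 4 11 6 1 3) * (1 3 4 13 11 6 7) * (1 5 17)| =10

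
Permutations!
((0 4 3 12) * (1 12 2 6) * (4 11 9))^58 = ((0 11 9 4 3 2 6 1 12))^58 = (0 3 12 4 1 9 6 11 2)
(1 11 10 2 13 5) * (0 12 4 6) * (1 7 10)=[12, 11, 13, 3, 6, 7, 0, 10, 8, 9, 2, 1, 4, 5]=(0 12 4 6)(1 11)(2 13 5 7 10)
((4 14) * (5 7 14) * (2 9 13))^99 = ((2 9 13)(4 5 7 14))^99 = (4 14 7 5)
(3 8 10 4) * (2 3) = [0, 1, 3, 8, 2, 5, 6, 7, 10, 9, 4] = (2 3 8 10 4)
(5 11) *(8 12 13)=(5 11)(8 12 13)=[0, 1, 2, 3, 4, 11, 6, 7, 12, 9, 10, 5, 13, 8]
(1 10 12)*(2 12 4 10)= (1 2 12)(4 10)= [0, 2, 12, 3, 10, 5, 6, 7, 8, 9, 4, 11, 1]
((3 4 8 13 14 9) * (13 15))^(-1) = (3 9 14 13 15 8 4) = ((3 4 8 15 13 14 9))^(-1)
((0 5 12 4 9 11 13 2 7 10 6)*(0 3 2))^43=(0 5 12 4 9 11 13)(2 6 7 3 10)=((0 5 12 4 9 11 13)(2 7 10 6 3))^43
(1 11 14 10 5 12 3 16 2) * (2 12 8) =(1 11 14 10 5 8 2)(3 16 12) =[0, 11, 1, 16, 4, 8, 6, 7, 2, 9, 5, 14, 3, 13, 10, 15, 12]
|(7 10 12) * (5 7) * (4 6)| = 4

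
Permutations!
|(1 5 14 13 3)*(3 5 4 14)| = 6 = |(1 4 14 13 5 3)|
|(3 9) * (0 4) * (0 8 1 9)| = 6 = |(0 4 8 1 9 3)|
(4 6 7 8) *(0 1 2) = (0 1 2)(4 6 7 8) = [1, 2, 0, 3, 6, 5, 7, 8, 4]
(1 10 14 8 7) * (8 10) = (1 8 7)(10 14) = [0, 8, 2, 3, 4, 5, 6, 1, 7, 9, 14, 11, 12, 13, 10]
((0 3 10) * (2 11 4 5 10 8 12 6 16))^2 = ((0 3 8 12 6 16 2 11 4 5 10))^2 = (0 8 6 2 4 10 3 12 16 11 5)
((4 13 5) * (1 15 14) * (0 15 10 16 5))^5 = ((0 15 14 1 10 16 5 4 13))^5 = (0 16 15 5 14 4 1 13 10)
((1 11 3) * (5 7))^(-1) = (1 3 11)(5 7)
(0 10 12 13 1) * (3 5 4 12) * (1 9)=(0 10 3 5 4 12 13 9 1)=[10, 0, 2, 5, 12, 4, 6, 7, 8, 1, 3, 11, 13, 9]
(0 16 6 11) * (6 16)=(16)(0 6 11)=[6, 1, 2, 3, 4, 5, 11, 7, 8, 9, 10, 0, 12, 13, 14, 15, 16]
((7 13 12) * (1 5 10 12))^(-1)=((1 5 10 12 7 13))^(-1)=(1 13 7 12 10 5)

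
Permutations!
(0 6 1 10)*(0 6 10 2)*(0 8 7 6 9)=(0 10 9)(1 2 8 7 6)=[10, 2, 8, 3, 4, 5, 1, 6, 7, 0, 9]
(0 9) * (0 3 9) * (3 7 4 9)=(4 9 7)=[0, 1, 2, 3, 9, 5, 6, 4, 8, 7]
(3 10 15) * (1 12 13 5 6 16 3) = [0, 12, 2, 10, 4, 6, 16, 7, 8, 9, 15, 11, 13, 5, 14, 1, 3] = (1 12 13 5 6 16 3 10 15)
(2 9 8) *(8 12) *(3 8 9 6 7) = (2 6 7 3 8)(9 12) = [0, 1, 6, 8, 4, 5, 7, 3, 2, 12, 10, 11, 9]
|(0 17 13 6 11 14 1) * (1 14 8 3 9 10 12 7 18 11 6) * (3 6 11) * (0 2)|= 30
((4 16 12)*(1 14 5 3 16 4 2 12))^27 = (1 5 16 14 3)(2 12)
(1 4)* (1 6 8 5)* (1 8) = (1 4 6)(5 8) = [0, 4, 2, 3, 6, 8, 1, 7, 5]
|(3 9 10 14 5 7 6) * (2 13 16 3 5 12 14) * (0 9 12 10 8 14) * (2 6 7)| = 12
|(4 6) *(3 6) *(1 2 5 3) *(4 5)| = |(1 2 4)(3 6 5)| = 3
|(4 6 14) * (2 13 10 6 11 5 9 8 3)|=|(2 13 10 6 14 4 11 5 9 8 3)|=11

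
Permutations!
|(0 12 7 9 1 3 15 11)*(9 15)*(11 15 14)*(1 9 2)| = |(15)(0 12 7 14 11)(1 3 2)| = 15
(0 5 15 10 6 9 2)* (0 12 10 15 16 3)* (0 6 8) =(0 5 16 3 6 9 2 12 10 8) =[5, 1, 12, 6, 4, 16, 9, 7, 0, 2, 8, 11, 10, 13, 14, 15, 3]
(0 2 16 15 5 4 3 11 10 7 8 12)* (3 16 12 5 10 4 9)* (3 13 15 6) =(0 2 12)(3 11 4 16 6)(5 9 13 15 10 7 8) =[2, 1, 12, 11, 16, 9, 3, 8, 5, 13, 7, 4, 0, 15, 14, 10, 6]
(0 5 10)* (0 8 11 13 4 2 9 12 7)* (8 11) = (0 5 10 11 13 4 2 9 12 7) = [5, 1, 9, 3, 2, 10, 6, 0, 8, 12, 11, 13, 7, 4]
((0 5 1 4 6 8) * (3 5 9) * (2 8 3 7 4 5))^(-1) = (0 8 2 3 6 4 7 9)(1 5)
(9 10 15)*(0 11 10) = [11, 1, 2, 3, 4, 5, 6, 7, 8, 0, 15, 10, 12, 13, 14, 9] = (0 11 10 15 9)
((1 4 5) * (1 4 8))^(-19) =((1 8)(4 5))^(-19) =(1 8)(4 5)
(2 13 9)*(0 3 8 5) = (0 3 8 5)(2 13 9) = [3, 1, 13, 8, 4, 0, 6, 7, 5, 2, 10, 11, 12, 9]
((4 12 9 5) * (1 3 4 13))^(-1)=((1 3 4 12 9 5 13))^(-1)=(1 13 5 9 12 4 3)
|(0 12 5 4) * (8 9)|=4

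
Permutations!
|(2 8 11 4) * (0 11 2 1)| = |(0 11 4 1)(2 8)| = 4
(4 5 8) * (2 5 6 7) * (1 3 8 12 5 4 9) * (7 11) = (1 3 8 9)(2 4 6 11 7)(5 12) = [0, 3, 4, 8, 6, 12, 11, 2, 9, 1, 10, 7, 5]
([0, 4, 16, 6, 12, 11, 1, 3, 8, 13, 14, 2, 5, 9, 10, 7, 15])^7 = [0, 15, 4, 2, 7, 6, 16, 11, 8, 13, 14, 1, 3, 9, 10, 5, 12]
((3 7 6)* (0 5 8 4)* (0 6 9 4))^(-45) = (9)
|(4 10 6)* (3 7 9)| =3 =|(3 7 9)(4 10 6)|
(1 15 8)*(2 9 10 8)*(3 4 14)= (1 15 2 9 10 8)(3 4 14)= [0, 15, 9, 4, 14, 5, 6, 7, 1, 10, 8, 11, 12, 13, 3, 2]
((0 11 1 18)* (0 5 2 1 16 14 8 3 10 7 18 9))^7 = (0 7 11 18 16 5 14 2 8 1 3 9 10)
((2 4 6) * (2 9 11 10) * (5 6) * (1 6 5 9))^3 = ((1 6)(2 4 9 11 10))^3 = (1 6)(2 11 4 10 9)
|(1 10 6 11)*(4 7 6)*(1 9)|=|(1 10 4 7 6 11 9)|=7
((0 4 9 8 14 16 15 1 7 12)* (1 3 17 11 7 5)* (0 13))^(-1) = ((0 4 9 8 14 16 15 3 17 11 7 12 13)(1 5))^(-1) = (0 13 12 7 11 17 3 15 16 14 8 9 4)(1 5)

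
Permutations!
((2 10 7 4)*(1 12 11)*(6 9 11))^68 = ((1 12 6 9 11)(2 10 7 4))^68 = (1 9 12 11 6)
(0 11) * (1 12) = (0 11)(1 12) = [11, 12, 2, 3, 4, 5, 6, 7, 8, 9, 10, 0, 1]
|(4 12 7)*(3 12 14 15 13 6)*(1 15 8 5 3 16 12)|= 12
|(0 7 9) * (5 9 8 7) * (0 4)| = 4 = |(0 5 9 4)(7 8)|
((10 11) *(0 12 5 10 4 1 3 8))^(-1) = ((0 12 5 10 11 4 1 3 8))^(-1) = (0 8 3 1 4 11 10 5 12)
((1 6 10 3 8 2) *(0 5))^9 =((0 5)(1 6 10 3 8 2))^9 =(0 5)(1 3)(2 10)(6 8)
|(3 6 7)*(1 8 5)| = 3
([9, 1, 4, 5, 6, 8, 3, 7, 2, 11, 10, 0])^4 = [9, 1, 5, 4, 8, 6, 2, 7, 3, 11, 10, 0]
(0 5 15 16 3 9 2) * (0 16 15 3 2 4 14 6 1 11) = [5, 11, 16, 9, 14, 3, 1, 7, 8, 4, 10, 0, 12, 13, 6, 15, 2] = (0 5 3 9 4 14 6 1 11)(2 16)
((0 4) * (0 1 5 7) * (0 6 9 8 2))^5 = (0 6 4 9 1 8 5 2 7)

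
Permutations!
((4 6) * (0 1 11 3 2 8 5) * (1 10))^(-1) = ((0 10 1 11 3 2 8 5)(4 6))^(-1) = (0 5 8 2 3 11 1 10)(4 6)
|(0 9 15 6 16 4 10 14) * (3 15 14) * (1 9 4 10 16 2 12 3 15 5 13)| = |(0 4 16 10 15 6 2 12 3 5 13 1 9 14)| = 14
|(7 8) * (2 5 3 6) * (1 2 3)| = 6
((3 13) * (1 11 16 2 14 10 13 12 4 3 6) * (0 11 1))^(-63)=(0 11 16 2 14 10 13 6)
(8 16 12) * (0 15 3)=[15, 1, 2, 0, 4, 5, 6, 7, 16, 9, 10, 11, 8, 13, 14, 3, 12]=(0 15 3)(8 16 12)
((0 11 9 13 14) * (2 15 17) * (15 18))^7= (0 9 14 11 13)(2 17 15 18)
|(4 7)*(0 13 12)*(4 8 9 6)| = |(0 13 12)(4 7 8 9 6)| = 15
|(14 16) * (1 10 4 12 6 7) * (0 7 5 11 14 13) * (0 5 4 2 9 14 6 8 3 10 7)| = |(1 7)(2 9 14 16 13 5 11 6 4 12 8 3 10)| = 26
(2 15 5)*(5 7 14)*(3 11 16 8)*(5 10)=(2 15 7 14 10 5)(3 11 16 8)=[0, 1, 15, 11, 4, 2, 6, 14, 3, 9, 5, 16, 12, 13, 10, 7, 8]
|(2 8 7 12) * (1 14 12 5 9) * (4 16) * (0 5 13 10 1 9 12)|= 10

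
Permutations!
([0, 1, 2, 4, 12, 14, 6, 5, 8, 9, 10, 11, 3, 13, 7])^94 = [0, 1, 2, 4, 12, 14, 6, 5, 8, 9, 10, 11, 3, 13, 7]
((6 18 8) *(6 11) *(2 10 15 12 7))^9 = (2 7 12 15 10)(6 18 8 11)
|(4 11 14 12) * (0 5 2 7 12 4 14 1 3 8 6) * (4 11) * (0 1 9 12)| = |(0 5 2 7)(1 3 8 6)(9 12 14 11)| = 4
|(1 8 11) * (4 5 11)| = 5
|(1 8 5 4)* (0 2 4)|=|(0 2 4 1 8 5)|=6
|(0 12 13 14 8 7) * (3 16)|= 6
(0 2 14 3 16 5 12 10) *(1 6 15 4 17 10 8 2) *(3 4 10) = (0 1 6 15 10)(2 14 4 17 3 16 5 12 8) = [1, 6, 14, 16, 17, 12, 15, 7, 2, 9, 0, 11, 8, 13, 4, 10, 5, 3]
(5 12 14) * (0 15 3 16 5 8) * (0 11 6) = (0 15 3 16 5 12 14 8 11 6) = [15, 1, 2, 16, 4, 12, 0, 7, 11, 9, 10, 6, 14, 13, 8, 3, 5]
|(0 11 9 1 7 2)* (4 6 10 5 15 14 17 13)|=|(0 11 9 1 7 2)(4 6 10 5 15 14 17 13)|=24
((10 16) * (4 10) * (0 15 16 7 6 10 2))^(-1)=(0 2 4 16 15)(6 7 10)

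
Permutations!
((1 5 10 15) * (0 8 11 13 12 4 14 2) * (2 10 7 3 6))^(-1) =(0 2 6 3 7 5 1 15 10 14 4 12 13 11 8)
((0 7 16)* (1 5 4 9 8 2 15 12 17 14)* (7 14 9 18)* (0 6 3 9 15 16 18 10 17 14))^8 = (18)(2 6 9)(3 8 16)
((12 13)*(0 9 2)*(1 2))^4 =((0 9 1 2)(12 13))^4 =(13)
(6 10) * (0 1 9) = [1, 9, 2, 3, 4, 5, 10, 7, 8, 0, 6] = (0 1 9)(6 10)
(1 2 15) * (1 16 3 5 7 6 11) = (1 2 15 16 3 5 7 6 11) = [0, 2, 15, 5, 4, 7, 11, 6, 8, 9, 10, 1, 12, 13, 14, 16, 3]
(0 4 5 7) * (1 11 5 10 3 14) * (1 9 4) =(0 1 11 5 7)(3 14 9 4 10) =[1, 11, 2, 14, 10, 7, 6, 0, 8, 4, 3, 5, 12, 13, 9]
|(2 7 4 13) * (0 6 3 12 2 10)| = |(0 6 3 12 2 7 4 13 10)| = 9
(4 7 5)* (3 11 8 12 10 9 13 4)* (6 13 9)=(3 11 8 12 10 6 13 4 7 5)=[0, 1, 2, 11, 7, 3, 13, 5, 12, 9, 6, 8, 10, 4]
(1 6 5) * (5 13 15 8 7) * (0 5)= (0 5 1 6 13 15 8 7)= [5, 6, 2, 3, 4, 1, 13, 0, 7, 9, 10, 11, 12, 15, 14, 8]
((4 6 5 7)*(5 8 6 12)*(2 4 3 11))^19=((2 4 12 5 7 3 11)(6 8))^19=(2 3 5 4 11 7 12)(6 8)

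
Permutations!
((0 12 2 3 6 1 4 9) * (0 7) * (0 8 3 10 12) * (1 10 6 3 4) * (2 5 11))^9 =(2 12)(4 9 7 8)(5 6)(10 11)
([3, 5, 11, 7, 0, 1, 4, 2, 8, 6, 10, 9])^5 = (0 9 7 4 11 3 6 2)(1 5)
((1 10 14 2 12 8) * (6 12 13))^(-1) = (1 8 12 6 13 2 14 10)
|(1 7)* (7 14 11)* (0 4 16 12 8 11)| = |(0 4 16 12 8 11 7 1 14)| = 9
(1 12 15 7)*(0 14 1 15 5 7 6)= [14, 12, 2, 3, 4, 7, 0, 15, 8, 9, 10, 11, 5, 13, 1, 6]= (0 14 1 12 5 7 15 6)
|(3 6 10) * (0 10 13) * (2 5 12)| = 15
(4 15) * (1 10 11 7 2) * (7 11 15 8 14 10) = [0, 7, 1, 3, 8, 5, 6, 2, 14, 9, 15, 11, 12, 13, 10, 4] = (1 7 2)(4 8 14 10 15)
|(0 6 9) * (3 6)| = |(0 3 6 9)| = 4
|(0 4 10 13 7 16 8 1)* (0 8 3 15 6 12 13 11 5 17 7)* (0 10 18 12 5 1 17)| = |(0 4 18 12 13 10 11 1 8 17 7 16 3 15 6 5)| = 16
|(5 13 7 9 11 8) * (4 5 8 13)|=|(4 5)(7 9 11 13)|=4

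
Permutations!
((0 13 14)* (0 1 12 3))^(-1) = (0 3 12 1 14 13)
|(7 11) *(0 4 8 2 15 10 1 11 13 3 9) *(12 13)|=13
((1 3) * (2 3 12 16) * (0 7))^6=(1 12 16 2 3)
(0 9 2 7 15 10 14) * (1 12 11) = (0 9 2 7 15 10 14)(1 12 11) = [9, 12, 7, 3, 4, 5, 6, 15, 8, 2, 14, 1, 11, 13, 0, 10]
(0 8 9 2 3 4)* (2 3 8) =[2, 1, 8, 4, 0, 5, 6, 7, 9, 3] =(0 2 8 9 3 4)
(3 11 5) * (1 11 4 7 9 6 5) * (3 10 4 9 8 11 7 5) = (1 7 8 11)(3 9 6)(4 5 10) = [0, 7, 2, 9, 5, 10, 3, 8, 11, 6, 4, 1]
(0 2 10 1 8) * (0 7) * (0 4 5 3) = (0 2 10 1 8 7 4 5 3) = [2, 8, 10, 0, 5, 3, 6, 4, 7, 9, 1]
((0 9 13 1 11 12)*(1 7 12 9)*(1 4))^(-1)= (0 12 7 13 9 11 1 4)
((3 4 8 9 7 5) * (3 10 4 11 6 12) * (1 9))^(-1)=(1 8 4 10 5 7 9)(3 12 6 11)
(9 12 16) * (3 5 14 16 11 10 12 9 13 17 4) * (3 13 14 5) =[0, 1, 2, 3, 13, 5, 6, 7, 8, 9, 12, 10, 11, 17, 16, 15, 14, 4] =(4 13 17)(10 12 11)(14 16)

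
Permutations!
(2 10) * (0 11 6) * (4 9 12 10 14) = (0 11 6)(2 14 4 9 12 10) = [11, 1, 14, 3, 9, 5, 0, 7, 8, 12, 2, 6, 10, 13, 4]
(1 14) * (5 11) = (1 14)(5 11) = [0, 14, 2, 3, 4, 11, 6, 7, 8, 9, 10, 5, 12, 13, 1]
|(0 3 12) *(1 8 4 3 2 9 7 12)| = 20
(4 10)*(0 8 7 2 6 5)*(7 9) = [8, 1, 6, 3, 10, 0, 5, 2, 9, 7, 4] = (0 8 9 7 2 6 5)(4 10)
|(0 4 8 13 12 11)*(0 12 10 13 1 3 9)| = 6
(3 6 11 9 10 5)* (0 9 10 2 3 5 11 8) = (0 9 2 3 6 8)(10 11) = [9, 1, 3, 6, 4, 5, 8, 7, 0, 2, 11, 10]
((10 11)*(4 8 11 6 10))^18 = (11)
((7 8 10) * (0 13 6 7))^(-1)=(0 10 8 7 6 13)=((0 13 6 7 8 10))^(-1)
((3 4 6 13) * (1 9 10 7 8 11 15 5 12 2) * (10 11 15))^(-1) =(1 2 12 5 15 8 7 10 11 9)(3 13 6 4)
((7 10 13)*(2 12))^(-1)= ((2 12)(7 10 13))^(-1)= (2 12)(7 13 10)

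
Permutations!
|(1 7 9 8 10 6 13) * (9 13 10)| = |(1 7 13)(6 10)(8 9)| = 6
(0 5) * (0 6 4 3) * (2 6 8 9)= (0 5 8 9 2 6 4 3)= [5, 1, 6, 0, 3, 8, 4, 7, 9, 2]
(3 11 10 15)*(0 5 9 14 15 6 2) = (0 5 9 14 15 3 11 10 6 2) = [5, 1, 0, 11, 4, 9, 2, 7, 8, 14, 6, 10, 12, 13, 15, 3]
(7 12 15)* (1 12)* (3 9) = [0, 12, 2, 9, 4, 5, 6, 1, 8, 3, 10, 11, 15, 13, 14, 7] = (1 12 15 7)(3 9)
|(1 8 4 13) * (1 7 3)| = 6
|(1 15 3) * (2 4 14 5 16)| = 15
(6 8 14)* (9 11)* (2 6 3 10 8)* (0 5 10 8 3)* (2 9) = (0 5 10 3 8 14)(2 6 9 11) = [5, 1, 6, 8, 4, 10, 9, 7, 14, 11, 3, 2, 12, 13, 0]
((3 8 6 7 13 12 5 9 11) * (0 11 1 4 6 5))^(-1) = ((0 11 3 8 5 9 1 4 6 7 13 12))^(-1) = (0 12 13 7 6 4 1 9 5 8 3 11)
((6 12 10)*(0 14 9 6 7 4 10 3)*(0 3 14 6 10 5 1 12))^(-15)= ((0 6)(1 12 14 9 10 7 4 5))^(-15)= (0 6)(1 12 14 9 10 7 4 5)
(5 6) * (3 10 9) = [0, 1, 2, 10, 4, 6, 5, 7, 8, 3, 9] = (3 10 9)(5 6)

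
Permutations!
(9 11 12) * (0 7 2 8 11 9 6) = (0 7 2 8 11 12 6) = [7, 1, 8, 3, 4, 5, 0, 2, 11, 9, 10, 12, 6]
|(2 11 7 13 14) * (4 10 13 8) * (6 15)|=8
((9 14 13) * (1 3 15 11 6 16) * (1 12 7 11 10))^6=((1 3 15 10)(6 16 12 7 11)(9 14 13))^6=(1 15)(3 10)(6 16 12 7 11)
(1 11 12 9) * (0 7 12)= (0 7 12 9 1 11)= [7, 11, 2, 3, 4, 5, 6, 12, 8, 1, 10, 0, 9]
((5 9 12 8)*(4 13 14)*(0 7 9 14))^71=(0 13 4 14 5 8 12 9 7)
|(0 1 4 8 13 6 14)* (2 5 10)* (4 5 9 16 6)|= 9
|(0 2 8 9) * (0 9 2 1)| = 2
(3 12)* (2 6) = [0, 1, 6, 12, 4, 5, 2, 7, 8, 9, 10, 11, 3] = (2 6)(3 12)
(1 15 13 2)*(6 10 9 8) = (1 15 13 2)(6 10 9 8) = [0, 15, 1, 3, 4, 5, 10, 7, 6, 8, 9, 11, 12, 2, 14, 13]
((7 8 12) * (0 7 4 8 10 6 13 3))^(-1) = (0 3 13 6 10 7)(4 12 8)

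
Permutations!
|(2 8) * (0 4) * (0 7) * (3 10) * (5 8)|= 6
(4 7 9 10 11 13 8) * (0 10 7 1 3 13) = (0 10 11)(1 3 13 8 4)(7 9) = [10, 3, 2, 13, 1, 5, 6, 9, 4, 7, 11, 0, 12, 8]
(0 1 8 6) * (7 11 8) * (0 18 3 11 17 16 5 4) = (0 1 7 17 16 5 4)(3 11 8 6 18) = [1, 7, 2, 11, 0, 4, 18, 17, 6, 9, 10, 8, 12, 13, 14, 15, 5, 16, 3]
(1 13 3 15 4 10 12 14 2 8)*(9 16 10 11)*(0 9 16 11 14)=[9, 13, 8, 15, 14, 5, 6, 7, 1, 11, 12, 16, 0, 3, 2, 4, 10]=(0 9 11 16 10 12)(1 13 3 15 4 14 2 8)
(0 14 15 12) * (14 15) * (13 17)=(0 15 12)(13 17)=[15, 1, 2, 3, 4, 5, 6, 7, 8, 9, 10, 11, 0, 17, 14, 12, 16, 13]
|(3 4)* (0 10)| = 2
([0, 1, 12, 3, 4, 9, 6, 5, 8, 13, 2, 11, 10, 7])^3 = (5 7 13 9)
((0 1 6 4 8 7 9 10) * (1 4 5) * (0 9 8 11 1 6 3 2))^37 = (0 4 11 1 3 2)(5 6)(7 8)(9 10)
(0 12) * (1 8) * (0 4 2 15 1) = (0 12 4 2 15 1 8) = [12, 8, 15, 3, 2, 5, 6, 7, 0, 9, 10, 11, 4, 13, 14, 1]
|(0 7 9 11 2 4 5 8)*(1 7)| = 9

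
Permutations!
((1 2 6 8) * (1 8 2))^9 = ((8)(2 6))^9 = (8)(2 6)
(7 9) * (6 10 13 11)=(6 10 13 11)(7 9)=[0, 1, 2, 3, 4, 5, 10, 9, 8, 7, 13, 6, 12, 11]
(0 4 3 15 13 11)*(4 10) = [10, 1, 2, 15, 3, 5, 6, 7, 8, 9, 4, 0, 12, 11, 14, 13] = (0 10 4 3 15 13 11)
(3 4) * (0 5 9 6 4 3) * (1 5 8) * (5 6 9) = (9)(0 8 1 6 4) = [8, 6, 2, 3, 0, 5, 4, 7, 1, 9]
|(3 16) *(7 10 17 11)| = |(3 16)(7 10 17 11)| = 4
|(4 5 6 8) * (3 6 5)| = |(3 6 8 4)| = 4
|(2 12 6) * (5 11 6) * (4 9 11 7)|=8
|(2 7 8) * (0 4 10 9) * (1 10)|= |(0 4 1 10 9)(2 7 8)|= 15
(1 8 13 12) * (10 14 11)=(1 8 13 12)(10 14 11)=[0, 8, 2, 3, 4, 5, 6, 7, 13, 9, 14, 10, 1, 12, 11]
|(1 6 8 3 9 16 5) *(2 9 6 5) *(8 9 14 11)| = |(1 5)(2 14 11 8 3 6 9 16)| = 8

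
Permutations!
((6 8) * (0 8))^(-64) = (0 6 8)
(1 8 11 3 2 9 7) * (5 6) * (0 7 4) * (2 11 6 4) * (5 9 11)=(0 7 1 8 6 9 2 11 3 5 4)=[7, 8, 11, 5, 0, 4, 9, 1, 6, 2, 10, 3]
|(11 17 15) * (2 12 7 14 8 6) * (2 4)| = 21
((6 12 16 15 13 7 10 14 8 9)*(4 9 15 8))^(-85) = (4 12 15 10 9 16 13 14 6 8 7)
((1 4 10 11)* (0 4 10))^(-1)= ((0 4)(1 10 11))^(-1)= (0 4)(1 11 10)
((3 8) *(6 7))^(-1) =(3 8)(6 7)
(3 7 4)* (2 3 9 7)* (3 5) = (2 5 3)(4 9 7) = [0, 1, 5, 2, 9, 3, 6, 4, 8, 7]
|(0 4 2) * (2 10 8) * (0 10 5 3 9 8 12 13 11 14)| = |(0 4 5 3 9 8 2 10 12 13 11 14)| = 12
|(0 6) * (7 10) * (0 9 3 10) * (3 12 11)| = 8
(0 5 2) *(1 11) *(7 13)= (0 5 2)(1 11)(7 13)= [5, 11, 0, 3, 4, 2, 6, 13, 8, 9, 10, 1, 12, 7]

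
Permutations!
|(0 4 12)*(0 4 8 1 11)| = 4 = |(0 8 1 11)(4 12)|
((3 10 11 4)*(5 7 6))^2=(3 11)(4 10)(5 6 7)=((3 10 11 4)(5 7 6))^2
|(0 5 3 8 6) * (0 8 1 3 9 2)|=4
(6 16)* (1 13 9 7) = (1 13 9 7)(6 16) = [0, 13, 2, 3, 4, 5, 16, 1, 8, 7, 10, 11, 12, 9, 14, 15, 6]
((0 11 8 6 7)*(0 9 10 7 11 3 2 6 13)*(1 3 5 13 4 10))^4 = (0 5 13)(1 11 7 2 4)(3 8 9 6 10)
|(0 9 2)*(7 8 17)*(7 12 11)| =15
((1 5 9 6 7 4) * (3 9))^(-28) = (9)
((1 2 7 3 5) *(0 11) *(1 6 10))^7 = (0 11)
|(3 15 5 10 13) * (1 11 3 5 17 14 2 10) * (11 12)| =|(1 12 11 3 15 17 14 2 10 13 5)| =11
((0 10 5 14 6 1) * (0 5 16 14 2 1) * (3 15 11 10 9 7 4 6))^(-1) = (0 6 4 7 9)(1 2 5)(3 14 16 10 11 15)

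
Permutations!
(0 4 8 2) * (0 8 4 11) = (0 11)(2 8) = [11, 1, 8, 3, 4, 5, 6, 7, 2, 9, 10, 0]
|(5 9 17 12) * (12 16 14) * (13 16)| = 7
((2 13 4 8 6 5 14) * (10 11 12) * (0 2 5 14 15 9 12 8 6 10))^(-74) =((0 2 13 4 6 14 5 15 9 12)(8 10 11))^(-74) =(0 5 13 9 6)(2 15 4 12 14)(8 10 11)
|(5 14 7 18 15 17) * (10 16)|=6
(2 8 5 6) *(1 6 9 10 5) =[0, 6, 8, 3, 4, 9, 2, 7, 1, 10, 5] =(1 6 2 8)(5 9 10)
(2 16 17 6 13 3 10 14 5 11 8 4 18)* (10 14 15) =(2 16 17 6 13 3 14 5 11 8 4 18)(10 15) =[0, 1, 16, 14, 18, 11, 13, 7, 4, 9, 15, 8, 12, 3, 5, 10, 17, 6, 2]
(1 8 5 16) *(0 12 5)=(0 12 5 16 1 8)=[12, 8, 2, 3, 4, 16, 6, 7, 0, 9, 10, 11, 5, 13, 14, 15, 1]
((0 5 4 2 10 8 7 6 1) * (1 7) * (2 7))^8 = (0 1 8 10 2 6 7 4 5)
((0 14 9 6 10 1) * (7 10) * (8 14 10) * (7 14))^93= (14)(7 8)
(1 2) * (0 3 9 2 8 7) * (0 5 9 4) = (0 3 4)(1 8 7 5 9 2) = [3, 8, 1, 4, 0, 9, 6, 5, 7, 2]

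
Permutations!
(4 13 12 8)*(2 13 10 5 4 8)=(2 13 12)(4 10 5)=[0, 1, 13, 3, 10, 4, 6, 7, 8, 9, 5, 11, 2, 12]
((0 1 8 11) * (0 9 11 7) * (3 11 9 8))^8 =(0 3 8)(1 11 7)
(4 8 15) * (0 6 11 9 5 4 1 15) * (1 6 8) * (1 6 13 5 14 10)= (0 8)(1 15 13 5 4 6 11 9 14 10)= [8, 15, 2, 3, 6, 4, 11, 7, 0, 14, 1, 9, 12, 5, 10, 13]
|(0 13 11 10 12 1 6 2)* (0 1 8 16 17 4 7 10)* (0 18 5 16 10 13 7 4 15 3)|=|(0 7 13 11 18 5 16 17 15 3)(1 6 2)(8 10 12)|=30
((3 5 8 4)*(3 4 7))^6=(3 8)(5 7)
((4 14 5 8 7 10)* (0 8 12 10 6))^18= ((0 8 7 6)(4 14 5 12 10))^18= (0 7)(4 12 14 10 5)(6 8)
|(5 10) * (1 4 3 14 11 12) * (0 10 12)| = 9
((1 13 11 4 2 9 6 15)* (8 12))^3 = ((1 13 11 4 2 9 6 15)(8 12))^3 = (1 4 6 13 2 15 11 9)(8 12)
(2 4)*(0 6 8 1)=[6, 0, 4, 3, 2, 5, 8, 7, 1]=(0 6 8 1)(2 4)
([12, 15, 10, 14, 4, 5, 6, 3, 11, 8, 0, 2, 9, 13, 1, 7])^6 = (0 10 2 11 8 9 12)(1 15 7 3 14)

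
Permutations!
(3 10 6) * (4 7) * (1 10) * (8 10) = [0, 8, 2, 1, 7, 5, 3, 4, 10, 9, 6] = (1 8 10 6 3)(4 7)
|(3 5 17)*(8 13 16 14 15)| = |(3 5 17)(8 13 16 14 15)| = 15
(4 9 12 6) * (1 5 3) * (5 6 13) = (1 6 4 9 12 13 5 3) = [0, 6, 2, 1, 9, 3, 4, 7, 8, 12, 10, 11, 13, 5]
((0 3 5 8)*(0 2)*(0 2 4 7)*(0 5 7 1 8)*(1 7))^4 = ((0 3 1 8 4 7 5))^4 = (0 4 3 7 1 5 8)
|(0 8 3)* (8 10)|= 4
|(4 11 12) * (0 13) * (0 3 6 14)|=15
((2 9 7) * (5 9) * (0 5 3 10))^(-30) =(0 3 7 5 10 2 9)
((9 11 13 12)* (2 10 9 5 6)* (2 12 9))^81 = (13)(2 10)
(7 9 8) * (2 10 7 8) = (2 10 7 9) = [0, 1, 10, 3, 4, 5, 6, 9, 8, 2, 7]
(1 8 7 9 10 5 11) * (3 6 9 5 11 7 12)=(1 8 12 3 6 9 10 11)(5 7)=[0, 8, 2, 6, 4, 7, 9, 5, 12, 10, 11, 1, 3]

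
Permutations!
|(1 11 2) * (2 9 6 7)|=6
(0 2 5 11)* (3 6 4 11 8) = (0 2 5 8 3 6 4 11) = [2, 1, 5, 6, 11, 8, 4, 7, 3, 9, 10, 0]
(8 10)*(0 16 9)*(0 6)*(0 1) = (0 16 9 6 1)(8 10) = [16, 0, 2, 3, 4, 5, 1, 7, 10, 6, 8, 11, 12, 13, 14, 15, 9]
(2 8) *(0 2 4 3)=(0 2 8 4 3)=[2, 1, 8, 0, 3, 5, 6, 7, 4]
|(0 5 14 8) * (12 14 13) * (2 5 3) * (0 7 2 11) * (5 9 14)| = 15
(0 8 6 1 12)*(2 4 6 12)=(0 8 12)(1 2 4 6)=[8, 2, 4, 3, 6, 5, 1, 7, 12, 9, 10, 11, 0]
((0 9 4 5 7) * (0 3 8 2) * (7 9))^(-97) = ((0 7 3 8 2)(4 5 9))^(-97) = (0 8 7 2 3)(4 9 5)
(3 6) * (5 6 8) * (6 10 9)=(3 8 5 10 9 6)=[0, 1, 2, 8, 4, 10, 3, 7, 5, 6, 9]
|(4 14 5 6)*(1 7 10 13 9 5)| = |(1 7 10 13 9 5 6 4 14)| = 9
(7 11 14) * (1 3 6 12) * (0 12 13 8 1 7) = (0 12 7 11 14)(1 3 6 13 8) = [12, 3, 2, 6, 4, 5, 13, 11, 1, 9, 10, 14, 7, 8, 0]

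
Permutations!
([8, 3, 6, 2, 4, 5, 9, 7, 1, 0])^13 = [9, 8, 3, 1, 4, 5, 2, 7, 0, 6]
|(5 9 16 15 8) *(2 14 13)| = |(2 14 13)(5 9 16 15 8)| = 15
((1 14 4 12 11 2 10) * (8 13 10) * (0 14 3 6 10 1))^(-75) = ((0 14 4 12 11 2 8 13 1 3 6 10))^(-75) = (0 3 8 12)(1 2 4 10)(6 13 11 14)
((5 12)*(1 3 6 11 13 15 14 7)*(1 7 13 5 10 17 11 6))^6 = (5 12 10 17 11)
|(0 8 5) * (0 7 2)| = 5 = |(0 8 5 7 2)|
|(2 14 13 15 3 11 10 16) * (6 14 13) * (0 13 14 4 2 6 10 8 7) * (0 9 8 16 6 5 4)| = |(0 13 15 3 11 16 5 4 2 14 10 6)(7 9 8)| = 12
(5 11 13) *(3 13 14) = (3 13 5 11 14) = [0, 1, 2, 13, 4, 11, 6, 7, 8, 9, 10, 14, 12, 5, 3]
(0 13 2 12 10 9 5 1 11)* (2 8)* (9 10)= (0 13 8 2 12 9 5 1 11)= [13, 11, 12, 3, 4, 1, 6, 7, 2, 5, 10, 0, 9, 8]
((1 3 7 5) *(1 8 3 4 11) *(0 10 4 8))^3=((0 10 4 11 1 8 3 7 5))^3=(0 11 3)(1 7 10)(4 8 5)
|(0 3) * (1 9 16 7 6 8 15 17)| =|(0 3)(1 9 16 7 6 8 15 17)| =8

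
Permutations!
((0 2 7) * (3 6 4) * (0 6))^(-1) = (0 3 4 6 7 2)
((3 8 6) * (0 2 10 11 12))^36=(0 2 10 11 12)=((0 2 10 11 12)(3 8 6))^36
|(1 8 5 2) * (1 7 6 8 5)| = 6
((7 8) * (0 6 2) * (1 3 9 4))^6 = (1 9)(3 4)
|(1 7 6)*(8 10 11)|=3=|(1 7 6)(8 10 11)|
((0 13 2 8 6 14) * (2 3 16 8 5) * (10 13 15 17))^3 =(0 10 16 14 17 3 6 15 13 8)(2 5)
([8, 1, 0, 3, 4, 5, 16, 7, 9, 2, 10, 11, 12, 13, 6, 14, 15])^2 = (0 9)(2 8)(6 15)(14 16)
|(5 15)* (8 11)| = 2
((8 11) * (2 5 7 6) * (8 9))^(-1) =(2 6 7 5)(8 9 11)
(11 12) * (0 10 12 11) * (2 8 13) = (0 10 12)(2 8 13) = [10, 1, 8, 3, 4, 5, 6, 7, 13, 9, 12, 11, 0, 2]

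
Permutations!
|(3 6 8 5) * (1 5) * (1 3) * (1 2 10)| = 12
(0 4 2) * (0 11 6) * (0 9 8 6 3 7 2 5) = (0 4 5)(2 11 3 7)(6 9 8) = [4, 1, 11, 7, 5, 0, 9, 2, 6, 8, 10, 3]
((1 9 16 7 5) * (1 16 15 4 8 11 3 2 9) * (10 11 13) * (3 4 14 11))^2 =(2 15 11 8 10)(3 9 14 4 13)(5 7 16)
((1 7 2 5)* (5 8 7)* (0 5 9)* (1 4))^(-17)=((0 5 4 1 9)(2 8 7))^(-17)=(0 1 5 9 4)(2 8 7)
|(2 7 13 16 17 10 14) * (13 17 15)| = |(2 7 17 10 14)(13 16 15)| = 15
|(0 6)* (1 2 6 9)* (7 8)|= 10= |(0 9 1 2 6)(7 8)|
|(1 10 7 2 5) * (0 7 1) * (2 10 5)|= 5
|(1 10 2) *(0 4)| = |(0 4)(1 10 2)| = 6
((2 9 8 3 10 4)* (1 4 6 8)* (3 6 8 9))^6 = (1 6 10 2)(3 4 9 8)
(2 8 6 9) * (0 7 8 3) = (0 7 8 6 9 2 3) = [7, 1, 3, 0, 4, 5, 9, 8, 6, 2]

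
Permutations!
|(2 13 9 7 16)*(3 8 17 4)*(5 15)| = 20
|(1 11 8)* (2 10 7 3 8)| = |(1 11 2 10 7 3 8)| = 7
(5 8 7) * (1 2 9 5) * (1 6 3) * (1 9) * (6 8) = [0, 2, 1, 9, 4, 6, 3, 8, 7, 5] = (1 2)(3 9 5 6)(7 8)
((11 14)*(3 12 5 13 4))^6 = ((3 12 5 13 4)(11 14))^6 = (14)(3 12 5 13 4)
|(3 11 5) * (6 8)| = |(3 11 5)(6 8)| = 6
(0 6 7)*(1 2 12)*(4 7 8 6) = (0 4 7)(1 2 12)(6 8) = [4, 2, 12, 3, 7, 5, 8, 0, 6, 9, 10, 11, 1]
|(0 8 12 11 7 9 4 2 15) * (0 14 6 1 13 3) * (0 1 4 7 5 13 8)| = 70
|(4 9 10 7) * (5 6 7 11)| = 7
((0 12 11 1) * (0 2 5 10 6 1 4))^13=((0 12 11 4)(1 2 5 10 6))^13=(0 12 11 4)(1 10 2 6 5)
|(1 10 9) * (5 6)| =|(1 10 9)(5 6)| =6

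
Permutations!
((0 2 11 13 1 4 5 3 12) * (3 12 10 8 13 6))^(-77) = ((0 2 11 6 3 10 8 13 1 4 5 12))^(-77) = (0 13 11 4 3 12 8 2 1 6 5 10)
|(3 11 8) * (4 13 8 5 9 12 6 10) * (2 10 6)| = 10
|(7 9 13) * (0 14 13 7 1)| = 4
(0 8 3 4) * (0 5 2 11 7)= (0 8 3 4 5 2 11 7)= [8, 1, 11, 4, 5, 2, 6, 0, 3, 9, 10, 7]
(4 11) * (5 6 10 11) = (4 5 6 10 11) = [0, 1, 2, 3, 5, 6, 10, 7, 8, 9, 11, 4]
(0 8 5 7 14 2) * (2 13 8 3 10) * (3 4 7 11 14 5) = (0 4 7 5 11 14 13 8 3 10 2) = [4, 1, 0, 10, 7, 11, 6, 5, 3, 9, 2, 14, 12, 8, 13]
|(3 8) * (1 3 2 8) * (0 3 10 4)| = |(0 3 1 10 4)(2 8)| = 10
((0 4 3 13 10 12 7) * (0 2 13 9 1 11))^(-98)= ((0 4 3 9 1 11)(2 13 10 12 7))^(-98)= (0 1 3)(2 10 7 13 12)(4 11 9)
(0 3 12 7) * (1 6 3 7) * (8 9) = [7, 6, 2, 12, 4, 5, 3, 0, 9, 8, 10, 11, 1] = (0 7)(1 6 3 12)(8 9)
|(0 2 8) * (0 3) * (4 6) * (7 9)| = 4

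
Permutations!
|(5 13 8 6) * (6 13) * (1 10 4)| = 6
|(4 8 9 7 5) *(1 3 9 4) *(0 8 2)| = 20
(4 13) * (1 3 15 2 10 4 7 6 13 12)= (1 3 15 2 10 4 12)(6 13 7)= [0, 3, 10, 15, 12, 5, 13, 6, 8, 9, 4, 11, 1, 7, 14, 2]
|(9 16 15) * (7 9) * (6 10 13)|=|(6 10 13)(7 9 16 15)|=12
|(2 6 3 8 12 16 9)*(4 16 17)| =9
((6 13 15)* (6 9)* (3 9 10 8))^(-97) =(3 9 6 13 15 10 8)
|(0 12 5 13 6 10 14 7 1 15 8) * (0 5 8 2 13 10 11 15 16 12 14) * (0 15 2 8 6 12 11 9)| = 44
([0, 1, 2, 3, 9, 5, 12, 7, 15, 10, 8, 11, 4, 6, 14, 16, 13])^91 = [0, 1, 2, 3, 9, 5, 12, 7, 15, 10, 8, 11, 4, 6, 14, 16, 13]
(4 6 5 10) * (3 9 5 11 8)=[0, 1, 2, 9, 6, 10, 11, 7, 3, 5, 4, 8]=(3 9 5 10 4 6 11 8)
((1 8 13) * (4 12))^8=(1 13 8)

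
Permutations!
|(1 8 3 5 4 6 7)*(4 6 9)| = |(1 8 3 5 6 7)(4 9)| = 6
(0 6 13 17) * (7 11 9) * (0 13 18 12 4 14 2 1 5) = [6, 5, 1, 3, 14, 0, 18, 11, 8, 7, 10, 9, 4, 17, 2, 15, 16, 13, 12] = (0 6 18 12 4 14 2 1 5)(7 11 9)(13 17)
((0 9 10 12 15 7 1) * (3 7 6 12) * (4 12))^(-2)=((0 9 10 3 7 1)(4 12 15 6))^(-2)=(0 7 10)(1 3 9)(4 15)(6 12)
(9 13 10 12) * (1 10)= [0, 10, 2, 3, 4, 5, 6, 7, 8, 13, 12, 11, 9, 1]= (1 10 12 9 13)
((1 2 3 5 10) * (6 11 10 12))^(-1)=((1 2 3 5 12 6 11 10))^(-1)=(1 10 11 6 12 5 3 2)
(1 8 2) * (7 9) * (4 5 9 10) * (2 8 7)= (1 7 10 4 5 9 2)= [0, 7, 1, 3, 5, 9, 6, 10, 8, 2, 4]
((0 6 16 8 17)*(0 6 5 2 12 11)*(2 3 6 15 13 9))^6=(0 17 11 8 12 16 2 6 9 3 13 5 15)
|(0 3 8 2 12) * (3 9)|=6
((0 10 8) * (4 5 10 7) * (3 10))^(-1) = (0 8 10 3 5 4 7)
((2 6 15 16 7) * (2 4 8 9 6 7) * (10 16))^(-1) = ((2 7 4 8 9 6 15 10 16))^(-1) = (2 16 10 15 6 9 8 4 7)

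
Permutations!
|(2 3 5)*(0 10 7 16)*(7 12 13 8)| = |(0 10 12 13 8 7 16)(2 3 5)| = 21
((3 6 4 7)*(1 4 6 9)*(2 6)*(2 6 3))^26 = ((1 4 7 2 3 9))^26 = (1 7 3)(2 9 4)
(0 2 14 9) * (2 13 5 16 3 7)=[13, 1, 14, 7, 4, 16, 6, 2, 8, 0, 10, 11, 12, 5, 9, 15, 3]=(0 13 5 16 3 7 2 14 9)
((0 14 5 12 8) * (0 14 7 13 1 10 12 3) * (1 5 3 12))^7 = (0 3 14 8 12 5 13 7)(1 10)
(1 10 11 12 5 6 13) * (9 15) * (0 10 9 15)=[10, 9, 2, 3, 4, 6, 13, 7, 8, 0, 11, 12, 5, 1, 14, 15]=(15)(0 10 11 12 5 6 13 1 9)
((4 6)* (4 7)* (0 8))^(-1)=((0 8)(4 6 7))^(-1)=(0 8)(4 7 6)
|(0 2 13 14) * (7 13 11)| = 6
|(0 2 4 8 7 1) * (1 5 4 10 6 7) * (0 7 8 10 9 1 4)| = 12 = |(0 2 9 1 7 5)(4 10 6 8)|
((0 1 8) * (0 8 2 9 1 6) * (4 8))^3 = ((0 6)(1 2 9)(4 8))^3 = (9)(0 6)(4 8)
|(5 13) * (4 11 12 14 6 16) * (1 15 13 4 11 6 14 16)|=6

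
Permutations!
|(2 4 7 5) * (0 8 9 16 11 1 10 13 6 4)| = 13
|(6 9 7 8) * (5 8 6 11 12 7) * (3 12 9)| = 4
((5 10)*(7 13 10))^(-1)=(5 10 13 7)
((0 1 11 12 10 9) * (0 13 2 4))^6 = (0 13 12)(1 2 10)(4 9 11)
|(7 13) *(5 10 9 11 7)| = 6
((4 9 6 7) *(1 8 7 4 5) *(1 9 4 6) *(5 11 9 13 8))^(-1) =(1 9 11 7 8 13 5)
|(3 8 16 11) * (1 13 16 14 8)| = 10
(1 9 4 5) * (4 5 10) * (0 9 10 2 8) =(0 9 5 1 10 4 2 8) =[9, 10, 8, 3, 2, 1, 6, 7, 0, 5, 4]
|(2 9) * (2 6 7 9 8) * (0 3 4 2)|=|(0 3 4 2 8)(6 7 9)|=15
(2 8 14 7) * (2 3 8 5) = (2 5)(3 8 14 7) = [0, 1, 5, 8, 4, 2, 6, 3, 14, 9, 10, 11, 12, 13, 7]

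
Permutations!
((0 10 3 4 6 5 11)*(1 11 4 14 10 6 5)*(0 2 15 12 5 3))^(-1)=(0 10 14 3 4 5 12 15 2 11 1 6)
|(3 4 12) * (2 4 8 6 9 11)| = 8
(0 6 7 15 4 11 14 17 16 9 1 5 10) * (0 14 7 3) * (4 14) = (0 6 3)(1 5 10 4 11 7 15 14 17 16 9) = [6, 5, 2, 0, 11, 10, 3, 15, 8, 1, 4, 7, 12, 13, 17, 14, 9, 16]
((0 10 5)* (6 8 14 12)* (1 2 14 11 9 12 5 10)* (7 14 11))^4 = (0 9 7 1 12 14 2 6 5 11 8)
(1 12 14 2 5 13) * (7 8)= (1 12 14 2 5 13)(7 8)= [0, 12, 5, 3, 4, 13, 6, 8, 7, 9, 10, 11, 14, 1, 2]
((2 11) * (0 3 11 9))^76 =((0 3 11 2 9))^76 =(0 3 11 2 9)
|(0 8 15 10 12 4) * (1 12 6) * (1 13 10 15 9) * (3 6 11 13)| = 6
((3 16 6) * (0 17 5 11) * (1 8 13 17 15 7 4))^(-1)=(0 11 5 17 13 8 1 4 7 15)(3 6 16)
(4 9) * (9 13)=(4 13 9)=[0, 1, 2, 3, 13, 5, 6, 7, 8, 4, 10, 11, 12, 9]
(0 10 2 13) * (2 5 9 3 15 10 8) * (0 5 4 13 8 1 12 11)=(0 1 12 11)(2 8)(3 15 10 4 13 5 9)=[1, 12, 8, 15, 13, 9, 6, 7, 2, 3, 4, 0, 11, 5, 14, 10]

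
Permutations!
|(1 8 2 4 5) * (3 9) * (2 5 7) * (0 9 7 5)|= 9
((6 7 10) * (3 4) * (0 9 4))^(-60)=(10)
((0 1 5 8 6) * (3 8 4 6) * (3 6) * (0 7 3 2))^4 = (8)(0 2 4 5 1)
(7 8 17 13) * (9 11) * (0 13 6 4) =[13, 1, 2, 3, 0, 5, 4, 8, 17, 11, 10, 9, 12, 7, 14, 15, 16, 6] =(0 13 7 8 17 6 4)(9 11)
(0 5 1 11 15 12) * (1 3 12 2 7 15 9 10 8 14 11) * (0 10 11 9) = [5, 1, 7, 12, 4, 3, 6, 15, 14, 11, 8, 0, 10, 13, 9, 2] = (0 5 3 12 10 8 14 9 11)(2 7 15)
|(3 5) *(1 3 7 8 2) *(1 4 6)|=8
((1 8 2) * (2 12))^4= (12)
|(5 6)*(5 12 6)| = 2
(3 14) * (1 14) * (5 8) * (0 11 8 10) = [11, 14, 2, 1, 4, 10, 6, 7, 5, 9, 0, 8, 12, 13, 3] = (0 11 8 5 10)(1 14 3)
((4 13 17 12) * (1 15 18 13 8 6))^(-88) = (1 18 17 4 6 15 13 12 8) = ((1 15 18 13 17 12 4 8 6))^(-88)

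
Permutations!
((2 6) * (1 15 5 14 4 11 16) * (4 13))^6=(1 11 13 5)(4 14 15 16)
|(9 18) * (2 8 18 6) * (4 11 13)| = 15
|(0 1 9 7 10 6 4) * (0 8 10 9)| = 4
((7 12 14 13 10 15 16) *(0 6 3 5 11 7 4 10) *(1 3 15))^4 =(0 4 5 14 15 1 7)(3 12 6 10 11 13 16)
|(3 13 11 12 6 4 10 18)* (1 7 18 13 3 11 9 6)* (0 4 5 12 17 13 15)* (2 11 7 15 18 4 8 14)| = 52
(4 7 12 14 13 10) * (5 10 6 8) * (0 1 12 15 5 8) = (0 1 12 14 13 6)(4 7 15 5 10) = [1, 12, 2, 3, 7, 10, 0, 15, 8, 9, 4, 11, 14, 6, 13, 5]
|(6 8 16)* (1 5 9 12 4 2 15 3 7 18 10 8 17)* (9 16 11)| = |(1 5 16 6 17)(2 15 3 7 18 10 8 11 9 12 4)| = 55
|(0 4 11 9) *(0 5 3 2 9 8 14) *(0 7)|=|(0 4 11 8 14 7)(2 9 5 3)|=12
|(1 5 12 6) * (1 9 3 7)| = 7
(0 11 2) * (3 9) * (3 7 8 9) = (0 11 2)(7 8 9) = [11, 1, 0, 3, 4, 5, 6, 8, 9, 7, 10, 2]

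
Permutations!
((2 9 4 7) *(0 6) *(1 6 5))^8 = ((0 5 1 6)(2 9 4 7))^8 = (9)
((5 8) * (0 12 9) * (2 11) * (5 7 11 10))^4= ((0 12 9)(2 10 5 8 7 11))^4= (0 12 9)(2 7 5)(8 10 11)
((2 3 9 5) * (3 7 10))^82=(2 9 10)(3 7 5)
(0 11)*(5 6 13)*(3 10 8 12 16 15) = (0 11)(3 10 8 12 16 15)(5 6 13) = [11, 1, 2, 10, 4, 6, 13, 7, 12, 9, 8, 0, 16, 5, 14, 3, 15]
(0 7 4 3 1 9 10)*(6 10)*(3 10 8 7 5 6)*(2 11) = (0 5 6 8 7 4 10)(1 9 3)(2 11) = [5, 9, 11, 1, 10, 6, 8, 4, 7, 3, 0, 2]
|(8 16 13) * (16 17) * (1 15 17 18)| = |(1 15 17 16 13 8 18)| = 7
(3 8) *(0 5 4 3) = [5, 1, 2, 8, 3, 4, 6, 7, 0] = (0 5 4 3 8)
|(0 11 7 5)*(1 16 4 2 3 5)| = |(0 11 7 1 16 4 2 3 5)| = 9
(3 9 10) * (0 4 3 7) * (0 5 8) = (0 4 3 9 10 7 5 8) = [4, 1, 2, 9, 3, 8, 6, 5, 0, 10, 7]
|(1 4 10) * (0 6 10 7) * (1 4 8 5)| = |(0 6 10 4 7)(1 8 5)| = 15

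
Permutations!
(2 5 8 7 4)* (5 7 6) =(2 7 4)(5 8 6) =[0, 1, 7, 3, 2, 8, 5, 4, 6]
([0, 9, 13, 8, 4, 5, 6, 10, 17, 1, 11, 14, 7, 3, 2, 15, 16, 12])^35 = [0, 9, 12, 10, 4, 5, 6, 13, 11, 1, 3, 8, 2, 7, 17, 15, 16, 14]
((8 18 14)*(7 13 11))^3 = ((7 13 11)(8 18 14))^3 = (18)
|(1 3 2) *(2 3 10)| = |(1 10 2)| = 3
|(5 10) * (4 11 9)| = |(4 11 9)(5 10)| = 6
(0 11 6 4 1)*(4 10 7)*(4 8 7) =(0 11 6 10 4 1)(7 8) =[11, 0, 2, 3, 1, 5, 10, 8, 7, 9, 4, 6]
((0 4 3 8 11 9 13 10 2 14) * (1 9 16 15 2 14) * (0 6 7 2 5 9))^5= ((0 4 3 8 11 16 15 5 9 13 10 14 6 7 2 1))^5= (0 16 10 1 11 13 2 8 9 7 3 5 6 4 15 14)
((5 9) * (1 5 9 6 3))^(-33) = (9)(1 3 6 5)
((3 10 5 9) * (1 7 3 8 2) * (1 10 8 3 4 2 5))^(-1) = (1 10 2 4 7)(3 9 5 8)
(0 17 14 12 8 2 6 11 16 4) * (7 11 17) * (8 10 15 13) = (0 7 11 16 4)(2 6 17 14 12 10 15 13 8) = [7, 1, 6, 3, 0, 5, 17, 11, 2, 9, 15, 16, 10, 8, 12, 13, 4, 14]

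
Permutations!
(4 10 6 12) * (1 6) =(1 6 12 4 10) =[0, 6, 2, 3, 10, 5, 12, 7, 8, 9, 1, 11, 4]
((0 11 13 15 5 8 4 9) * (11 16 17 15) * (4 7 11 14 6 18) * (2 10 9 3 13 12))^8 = (0 12 5)(2 8 16)(3 14 18)(4 13 6)(7 17 10)(9 11 15)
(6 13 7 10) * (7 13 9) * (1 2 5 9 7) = (13)(1 2 5 9)(6 7 10) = [0, 2, 5, 3, 4, 9, 7, 10, 8, 1, 6, 11, 12, 13]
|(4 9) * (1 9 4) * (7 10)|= |(1 9)(7 10)|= 2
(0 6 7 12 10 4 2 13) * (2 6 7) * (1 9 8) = (0 7 12 10 4 6 2 13)(1 9 8) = [7, 9, 13, 3, 6, 5, 2, 12, 1, 8, 4, 11, 10, 0]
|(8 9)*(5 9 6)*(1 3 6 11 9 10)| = |(1 3 6 5 10)(8 11 9)| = 15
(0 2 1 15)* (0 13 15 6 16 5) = (0 2 1 6 16 5)(13 15) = [2, 6, 1, 3, 4, 0, 16, 7, 8, 9, 10, 11, 12, 15, 14, 13, 5]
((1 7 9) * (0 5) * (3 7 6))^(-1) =((0 5)(1 6 3 7 9))^(-1) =(0 5)(1 9 7 3 6)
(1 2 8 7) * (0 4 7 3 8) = [4, 2, 0, 8, 7, 5, 6, 1, 3] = (0 4 7 1 2)(3 8)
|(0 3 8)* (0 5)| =4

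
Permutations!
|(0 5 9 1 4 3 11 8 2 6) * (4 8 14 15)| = |(0 5 9 1 8 2 6)(3 11 14 15 4)| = 35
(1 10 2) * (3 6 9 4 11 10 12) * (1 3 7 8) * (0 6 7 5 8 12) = (0 6 9 4 11 10 2 3 7 12 5 8 1) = [6, 0, 3, 7, 11, 8, 9, 12, 1, 4, 2, 10, 5]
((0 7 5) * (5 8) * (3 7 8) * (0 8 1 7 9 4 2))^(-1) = ((0 1 7 3 9 4 2)(5 8))^(-1) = (0 2 4 9 3 7 1)(5 8)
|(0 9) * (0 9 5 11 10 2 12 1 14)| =8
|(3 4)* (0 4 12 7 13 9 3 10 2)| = |(0 4 10 2)(3 12 7 13 9)| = 20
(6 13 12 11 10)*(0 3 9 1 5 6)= [3, 5, 2, 9, 4, 6, 13, 7, 8, 1, 0, 10, 11, 12]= (0 3 9 1 5 6 13 12 11 10)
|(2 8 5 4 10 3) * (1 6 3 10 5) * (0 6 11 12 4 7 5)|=18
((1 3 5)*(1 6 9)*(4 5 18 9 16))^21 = (1 3 18 9)(4 5 6 16)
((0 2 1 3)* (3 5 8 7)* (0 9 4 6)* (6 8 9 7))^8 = ((0 2 1 5 9 4 8 6)(3 7))^8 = (9)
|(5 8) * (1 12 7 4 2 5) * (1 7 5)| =|(1 12 5 8 7 4 2)| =7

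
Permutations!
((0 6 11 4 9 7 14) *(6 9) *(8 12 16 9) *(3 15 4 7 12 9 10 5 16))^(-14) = (0 11 15 9 14 6 3 8 7 4 12)(5 16 10) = ((0 8 9 12 3 15 4 6 11 7 14)(5 16 10))^(-14)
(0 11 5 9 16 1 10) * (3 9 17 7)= [11, 10, 2, 9, 4, 17, 6, 3, 8, 16, 0, 5, 12, 13, 14, 15, 1, 7]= (0 11 5 17 7 3 9 16 1 10)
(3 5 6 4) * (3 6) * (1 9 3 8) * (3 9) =(9)(1 3 5 8)(4 6) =[0, 3, 2, 5, 6, 8, 4, 7, 1, 9]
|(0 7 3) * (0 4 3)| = |(0 7)(3 4)| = 2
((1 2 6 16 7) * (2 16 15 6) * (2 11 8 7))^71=(1 7 8 11 2 16)(6 15)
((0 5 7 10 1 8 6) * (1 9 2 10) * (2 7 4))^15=((0 5 4 2 10 9 7 1 8 6))^15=(0 9)(1 4)(2 8)(5 7)(6 10)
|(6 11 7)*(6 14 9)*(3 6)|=6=|(3 6 11 7 14 9)|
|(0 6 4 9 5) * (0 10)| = |(0 6 4 9 5 10)| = 6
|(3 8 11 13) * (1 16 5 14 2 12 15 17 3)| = 12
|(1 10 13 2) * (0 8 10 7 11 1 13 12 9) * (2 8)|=|(0 2 13 8 10 12 9)(1 7 11)|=21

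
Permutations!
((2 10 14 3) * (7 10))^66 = ((2 7 10 14 3))^66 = (2 7 10 14 3)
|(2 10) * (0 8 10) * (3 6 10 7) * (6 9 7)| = 15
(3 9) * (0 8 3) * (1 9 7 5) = [8, 9, 2, 7, 4, 1, 6, 5, 3, 0] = (0 8 3 7 5 1 9)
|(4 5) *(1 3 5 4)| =|(1 3 5)| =3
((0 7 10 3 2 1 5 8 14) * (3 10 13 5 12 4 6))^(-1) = ((0 7 13 5 8 14)(1 12 4 6 3 2))^(-1) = (0 14 8 5 13 7)(1 2 3 6 4 12)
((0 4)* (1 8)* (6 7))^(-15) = (0 4)(1 8)(6 7)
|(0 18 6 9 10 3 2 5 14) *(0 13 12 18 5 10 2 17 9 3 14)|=10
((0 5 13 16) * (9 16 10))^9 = (0 10)(5 9)(13 16)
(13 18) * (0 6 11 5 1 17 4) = (0 6 11 5 1 17 4)(13 18) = [6, 17, 2, 3, 0, 1, 11, 7, 8, 9, 10, 5, 12, 18, 14, 15, 16, 4, 13]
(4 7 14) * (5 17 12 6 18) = (4 7 14)(5 17 12 6 18) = [0, 1, 2, 3, 7, 17, 18, 14, 8, 9, 10, 11, 6, 13, 4, 15, 16, 12, 5]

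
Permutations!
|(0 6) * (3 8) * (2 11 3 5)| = 10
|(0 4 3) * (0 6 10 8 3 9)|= 12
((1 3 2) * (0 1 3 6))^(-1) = ((0 1 6)(2 3))^(-1) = (0 6 1)(2 3)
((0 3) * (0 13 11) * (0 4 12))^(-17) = (0 3 13 11 4 12)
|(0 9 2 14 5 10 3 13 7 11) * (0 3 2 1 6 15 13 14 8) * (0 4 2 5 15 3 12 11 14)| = |(0 9 1 6 3)(2 8 4)(5 10)(7 14 15 13)(11 12)| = 60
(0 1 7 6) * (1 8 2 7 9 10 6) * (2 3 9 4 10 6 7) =(0 8 3 9 6)(1 4 10 7) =[8, 4, 2, 9, 10, 5, 0, 1, 3, 6, 7]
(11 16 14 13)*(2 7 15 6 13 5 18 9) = (2 7 15 6 13 11 16 14 5 18 9) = [0, 1, 7, 3, 4, 18, 13, 15, 8, 2, 10, 16, 12, 11, 5, 6, 14, 17, 9]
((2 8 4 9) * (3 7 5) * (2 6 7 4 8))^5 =(3 5 7 6 9 4)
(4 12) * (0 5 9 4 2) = [5, 1, 0, 3, 12, 9, 6, 7, 8, 4, 10, 11, 2] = (0 5 9 4 12 2)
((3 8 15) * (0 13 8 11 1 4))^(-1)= ((0 13 8 15 3 11 1 4))^(-1)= (0 4 1 11 3 15 8 13)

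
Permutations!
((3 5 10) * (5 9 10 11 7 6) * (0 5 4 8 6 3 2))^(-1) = (0 2 10 9 3 7 11 5)(4 6 8)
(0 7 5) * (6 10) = (0 7 5)(6 10) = [7, 1, 2, 3, 4, 0, 10, 5, 8, 9, 6]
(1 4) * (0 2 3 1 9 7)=(0 2 3 1 4 9 7)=[2, 4, 3, 1, 9, 5, 6, 0, 8, 7]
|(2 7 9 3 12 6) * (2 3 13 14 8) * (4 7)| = |(2 4 7 9 13 14 8)(3 12 6)| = 21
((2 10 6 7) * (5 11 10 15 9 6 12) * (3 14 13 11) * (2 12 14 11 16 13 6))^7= (2 15 9)(3 5 12 7 6 14 10 11)(13 16)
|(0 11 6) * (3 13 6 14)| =6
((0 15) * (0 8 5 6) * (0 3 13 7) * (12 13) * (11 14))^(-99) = (15)(11 14)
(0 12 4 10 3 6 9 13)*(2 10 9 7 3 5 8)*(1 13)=(0 12 4 9 1 13)(2 10 5 8)(3 6 7)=[12, 13, 10, 6, 9, 8, 7, 3, 2, 1, 5, 11, 4, 0]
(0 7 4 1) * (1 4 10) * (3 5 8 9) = (0 7 10 1)(3 5 8 9) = [7, 0, 2, 5, 4, 8, 6, 10, 9, 3, 1]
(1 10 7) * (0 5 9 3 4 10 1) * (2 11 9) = (0 5 2 11 9 3 4 10 7) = [5, 1, 11, 4, 10, 2, 6, 0, 8, 3, 7, 9]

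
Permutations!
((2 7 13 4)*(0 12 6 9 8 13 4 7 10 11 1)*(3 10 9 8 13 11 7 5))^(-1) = (0 1 11 8 6 12)(2 4 7 10 3 5 13 9)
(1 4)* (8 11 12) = [0, 4, 2, 3, 1, 5, 6, 7, 11, 9, 10, 12, 8] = (1 4)(8 11 12)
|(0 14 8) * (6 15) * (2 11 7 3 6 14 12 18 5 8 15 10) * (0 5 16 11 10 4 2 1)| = 12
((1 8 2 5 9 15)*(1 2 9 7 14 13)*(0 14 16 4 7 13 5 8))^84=(16)(0 1 13 5 14)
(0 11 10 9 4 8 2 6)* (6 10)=(0 11 6)(2 10 9 4 8)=[11, 1, 10, 3, 8, 5, 0, 7, 2, 4, 9, 6]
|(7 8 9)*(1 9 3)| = |(1 9 7 8 3)| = 5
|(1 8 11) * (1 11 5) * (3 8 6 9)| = |(11)(1 6 9 3 8 5)| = 6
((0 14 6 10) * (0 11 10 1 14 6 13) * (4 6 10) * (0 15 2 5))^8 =(0 15 1 11 5 13 6 10 2 14 4)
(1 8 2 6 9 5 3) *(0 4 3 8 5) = [4, 5, 6, 1, 3, 8, 9, 7, 2, 0] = (0 4 3 1 5 8 2 6 9)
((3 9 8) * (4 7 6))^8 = (3 8 9)(4 6 7)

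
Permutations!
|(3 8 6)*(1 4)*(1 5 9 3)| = |(1 4 5 9 3 8 6)| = 7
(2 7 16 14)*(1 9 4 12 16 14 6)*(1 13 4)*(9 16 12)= (1 16 6 13 4 9)(2 7 14)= [0, 16, 7, 3, 9, 5, 13, 14, 8, 1, 10, 11, 12, 4, 2, 15, 6]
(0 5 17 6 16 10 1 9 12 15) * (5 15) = (0 15)(1 9 12 5 17 6 16 10) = [15, 9, 2, 3, 4, 17, 16, 7, 8, 12, 1, 11, 5, 13, 14, 0, 10, 6]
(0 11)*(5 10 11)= (0 5 10 11)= [5, 1, 2, 3, 4, 10, 6, 7, 8, 9, 11, 0]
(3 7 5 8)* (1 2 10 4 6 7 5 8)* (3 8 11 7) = (1 2 10 4 6 3 5)(7 11) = [0, 2, 10, 5, 6, 1, 3, 11, 8, 9, 4, 7]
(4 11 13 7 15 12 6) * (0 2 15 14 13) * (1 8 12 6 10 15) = (0 2 1 8 12 10 15 6 4 11)(7 14 13) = [2, 8, 1, 3, 11, 5, 4, 14, 12, 9, 15, 0, 10, 7, 13, 6]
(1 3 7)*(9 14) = (1 3 7)(9 14) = [0, 3, 2, 7, 4, 5, 6, 1, 8, 14, 10, 11, 12, 13, 9]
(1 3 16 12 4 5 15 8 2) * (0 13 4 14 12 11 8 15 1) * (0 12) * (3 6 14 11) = [13, 6, 12, 16, 5, 1, 14, 7, 2, 9, 10, 8, 11, 4, 0, 15, 3] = (0 13 4 5 1 6 14)(2 12 11 8)(3 16)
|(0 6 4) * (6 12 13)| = 5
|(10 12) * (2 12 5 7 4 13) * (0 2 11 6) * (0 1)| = 11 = |(0 2 12 10 5 7 4 13 11 6 1)|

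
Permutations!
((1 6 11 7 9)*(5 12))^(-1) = (1 9 7 11 6)(5 12)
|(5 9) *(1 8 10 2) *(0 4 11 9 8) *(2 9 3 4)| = |(0 2 1)(3 4 11)(5 8 10 9)| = 12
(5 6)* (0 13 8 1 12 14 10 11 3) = (0 13 8 1 12 14 10 11 3)(5 6) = [13, 12, 2, 0, 4, 6, 5, 7, 1, 9, 11, 3, 14, 8, 10]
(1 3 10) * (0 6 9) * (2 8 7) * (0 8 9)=[6, 3, 9, 10, 4, 5, 0, 2, 7, 8, 1]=(0 6)(1 3 10)(2 9 8 7)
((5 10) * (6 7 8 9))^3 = (5 10)(6 9 8 7)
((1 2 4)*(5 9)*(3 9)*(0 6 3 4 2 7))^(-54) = (0 3 5 1)(4 7 6 9)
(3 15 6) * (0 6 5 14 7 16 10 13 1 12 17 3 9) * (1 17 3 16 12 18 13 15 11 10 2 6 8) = (0 8 1 18 13 17 16 2 6 9)(3 11 10 15 5 14 7 12) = [8, 18, 6, 11, 4, 14, 9, 12, 1, 0, 15, 10, 3, 17, 7, 5, 2, 16, 13]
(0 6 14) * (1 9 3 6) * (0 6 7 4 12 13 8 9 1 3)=(0 3 7 4 12 13 8 9)(6 14)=[3, 1, 2, 7, 12, 5, 14, 4, 9, 0, 10, 11, 13, 8, 6]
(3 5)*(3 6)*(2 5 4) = (2 5 6 3 4) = [0, 1, 5, 4, 2, 6, 3]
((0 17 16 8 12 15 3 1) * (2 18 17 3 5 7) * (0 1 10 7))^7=(0 16 10 12 2 5 17 3 8 7 15 18)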